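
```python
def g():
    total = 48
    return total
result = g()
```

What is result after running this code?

Step 1: g() defines total = 48 in its local scope.
Step 2: return total finds the local variable total = 48.
Step 3: result = 48

The answer is 48.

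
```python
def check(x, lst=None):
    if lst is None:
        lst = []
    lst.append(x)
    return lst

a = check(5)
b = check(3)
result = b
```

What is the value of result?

Step 1: None default with guard creates a NEW list each call.
Step 2: a = [5] (fresh list). b = [3] (another fresh list).
Step 3: result = [3] (this is the fix for mutable default)

The answer is [3].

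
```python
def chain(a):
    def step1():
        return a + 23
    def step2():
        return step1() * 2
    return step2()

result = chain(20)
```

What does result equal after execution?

Step 1: chain(20) captures a = 20.
Step 2: step2() calls step1() which returns 20 + 23 = 43.
Step 3: step2() returns 43 * 2 = 86

The answer is 86.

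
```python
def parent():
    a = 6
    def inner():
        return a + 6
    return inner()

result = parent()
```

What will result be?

Step 1: parent() defines a = 6.
Step 2: inner() reads a = 6 from enclosing scope, returns 6 + 6 = 12.
Step 3: result = 12

The answer is 12.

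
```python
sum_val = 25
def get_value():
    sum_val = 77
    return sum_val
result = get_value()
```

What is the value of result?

Step 1: Global sum_val = 25.
Step 2: get_value() creates local sum_val = 77, shadowing the global.
Step 3: Returns local sum_val = 77. result = 77

The answer is 77.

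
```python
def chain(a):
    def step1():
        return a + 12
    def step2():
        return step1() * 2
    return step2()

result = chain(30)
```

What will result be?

Step 1: chain(30) captures a = 30.
Step 2: step2() calls step1() which returns 30 + 12 = 42.
Step 3: step2() returns 42 * 2 = 84

The answer is 84.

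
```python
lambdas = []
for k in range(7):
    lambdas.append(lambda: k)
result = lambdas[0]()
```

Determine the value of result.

Step 1: The loop creates 7 lambdas, all referencing the same variable k.
Step 2: After the loop, k = 6 (final value).
Step 3: lambdas[0]() looks up k at call time and finds 6. This is the late binding gotcha. result = 6

The answer is 6.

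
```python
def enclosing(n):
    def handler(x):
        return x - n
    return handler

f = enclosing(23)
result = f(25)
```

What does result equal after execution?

Step 1: enclosing(23) creates a closure capturing n = 23.
Step 2: f(25) computes 25 - 23 = 2.
Step 3: result = 2

The answer is 2.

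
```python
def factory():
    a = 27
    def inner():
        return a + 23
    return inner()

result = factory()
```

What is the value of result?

Step 1: factory() defines a = 27.
Step 2: inner() reads a = 27 from enclosing scope, returns 27 + 23 = 50.
Step 3: result = 50

The answer is 50.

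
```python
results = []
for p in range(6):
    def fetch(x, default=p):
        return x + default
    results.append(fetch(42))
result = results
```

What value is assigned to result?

Step 1: Default argument default=p is evaluated at function definition time.
Step 2: Each iteration creates fetch with default = current p value.
Step 3: fetch(42) returns 42 + default. results = [42, 43, 44, 45, 46, 47]

The answer is [42, 43, 44, 45, 46, 47].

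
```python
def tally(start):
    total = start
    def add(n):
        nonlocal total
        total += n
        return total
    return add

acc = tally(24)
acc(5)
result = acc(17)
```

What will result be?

Step 1: tally(24) creates closure with total = 24.
Step 2: First acc(5): total = 24 + 5 = 29.
Step 3: Second acc(17): total = 29 + 17 = 46. result = 46

The answer is 46.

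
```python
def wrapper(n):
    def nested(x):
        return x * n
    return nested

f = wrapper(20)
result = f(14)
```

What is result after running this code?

Step 1: wrapper(20) creates a closure capturing n = 20.
Step 2: f(14) computes 14 * 20 = 280.
Step 3: result = 280

The answer is 280.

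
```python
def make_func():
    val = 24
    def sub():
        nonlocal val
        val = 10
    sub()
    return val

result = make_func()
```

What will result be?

Step 1: make_func() sets val = 24.
Step 2: sub() uses nonlocal to reassign val = 10.
Step 3: result = 10

The answer is 10.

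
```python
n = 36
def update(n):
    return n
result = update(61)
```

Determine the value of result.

Step 1: Global n = 36.
Step 2: update(61) takes parameter n = 61, which shadows the global.
Step 3: result = 61

The answer is 61.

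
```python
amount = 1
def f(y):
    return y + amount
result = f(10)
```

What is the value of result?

Step 1: amount = 1 is defined globally.
Step 2: f(10) uses parameter y = 10 and looks up amount from global scope = 1.
Step 3: result = 10 + 1 = 11

The answer is 11.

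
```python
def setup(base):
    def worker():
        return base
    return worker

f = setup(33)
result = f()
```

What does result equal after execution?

Step 1: setup(33) creates closure capturing base = 33.
Step 2: f() returns the captured base = 33.
Step 3: result = 33

The answer is 33.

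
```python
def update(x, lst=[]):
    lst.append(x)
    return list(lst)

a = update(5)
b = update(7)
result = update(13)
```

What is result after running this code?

Step 1: Default list is shared. list() creates copies for return values.
Step 2: Internal list grows: [5] -> [5, 7] -> [5, 7, 13].
Step 3: result = [5, 7, 13]

The answer is [5, 7, 13].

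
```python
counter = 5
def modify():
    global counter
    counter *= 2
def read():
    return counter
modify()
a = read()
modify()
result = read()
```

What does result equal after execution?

Step 1: counter = 5.
Step 2: First modify(): counter = 5 * 2 = 10.
Step 3: Second modify(): counter = 10 * 2 = 20.
Step 4: read() returns 20

The answer is 20.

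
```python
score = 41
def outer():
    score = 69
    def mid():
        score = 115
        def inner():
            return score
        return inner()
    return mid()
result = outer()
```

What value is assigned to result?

Step 1: Three levels of shadowing: global 41, outer 69, mid 115.
Step 2: inner() finds score = 115 in enclosing mid() scope.
Step 3: result = 115

The answer is 115.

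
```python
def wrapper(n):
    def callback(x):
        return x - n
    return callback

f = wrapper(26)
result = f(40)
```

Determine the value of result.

Step 1: wrapper(26) creates a closure capturing n = 26.
Step 2: f(40) computes 40 - 26 = 14.
Step 3: result = 14

The answer is 14.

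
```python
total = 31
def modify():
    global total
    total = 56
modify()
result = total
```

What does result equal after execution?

Step 1: total = 31 globally.
Step 2: modify() declares global total and sets it to 56.
Step 3: After modify(), global total = 56. result = 56

The answer is 56.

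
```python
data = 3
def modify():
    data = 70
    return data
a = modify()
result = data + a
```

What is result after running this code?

Step 1: Global data = 3. modify() returns local data = 70.
Step 2: a = 70. Global data still = 3.
Step 3: result = 3 + 70 = 73

The answer is 73.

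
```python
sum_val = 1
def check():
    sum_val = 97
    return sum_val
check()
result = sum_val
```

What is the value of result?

Step 1: Global sum_val = 1.
Step 2: check() creates local sum_val = 97 (shadow, not modification).
Step 3: After check() returns, global sum_val is unchanged. result = 1

The answer is 1.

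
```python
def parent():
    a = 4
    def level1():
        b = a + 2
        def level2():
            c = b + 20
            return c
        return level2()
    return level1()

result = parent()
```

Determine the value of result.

Step 1: a = 4. b = a + 2 = 6.
Step 2: c = b + 20 = 6 + 20 = 26.
Step 3: result = 26

The answer is 26.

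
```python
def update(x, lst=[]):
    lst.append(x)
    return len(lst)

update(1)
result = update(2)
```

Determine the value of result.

Step 1: Mutable default list persists between calls.
Step 2: First call: lst = [1], len = 1. Second call: lst = [1, 2], len = 2.
Step 3: result = 2

The answer is 2.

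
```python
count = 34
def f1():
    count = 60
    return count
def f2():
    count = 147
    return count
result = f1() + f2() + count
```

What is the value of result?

Step 1: Each function shadows global count with its own local.
Step 2: f1() returns 60, f2() returns 147.
Step 3: Global count = 34 is unchanged. result = 60 + 147 + 34 = 241

The answer is 241.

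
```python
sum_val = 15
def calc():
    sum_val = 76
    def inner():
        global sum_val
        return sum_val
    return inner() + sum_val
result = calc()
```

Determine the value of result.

Step 1: Global sum_val = 15. calc() shadows with local sum_val = 76.
Step 2: inner() uses global keyword, so inner() returns global sum_val = 15.
Step 3: calc() returns 15 + 76 = 91

The answer is 91.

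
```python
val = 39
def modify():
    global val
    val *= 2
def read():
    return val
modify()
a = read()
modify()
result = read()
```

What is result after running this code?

Step 1: val = 39.
Step 2: First modify(): val = 39 * 2 = 78.
Step 3: Second modify(): val = 78 * 2 = 156.
Step 4: read() returns 156

The answer is 156.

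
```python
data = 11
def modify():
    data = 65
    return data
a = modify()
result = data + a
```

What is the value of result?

Step 1: Global data = 11. modify() returns local data = 65.
Step 2: a = 65. Global data still = 11.
Step 3: result = 11 + 65 = 76

The answer is 76.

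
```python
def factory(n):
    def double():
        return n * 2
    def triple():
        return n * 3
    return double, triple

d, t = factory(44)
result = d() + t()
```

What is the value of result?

Step 1: Both closures capture the same n = 44.
Step 2: d() = 44 * 2 = 88, t() = 44 * 3 = 132.
Step 3: result = 88 + 132 = 220

The answer is 220.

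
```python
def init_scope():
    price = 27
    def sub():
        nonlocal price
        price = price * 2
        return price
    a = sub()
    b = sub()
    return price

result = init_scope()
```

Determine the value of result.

Step 1: price starts at 27.
Step 2: First sub(): price = 27 * 2 = 54.
Step 3: Second sub(): price = 54 * 2 = 108.
Step 4: result = 108

The answer is 108.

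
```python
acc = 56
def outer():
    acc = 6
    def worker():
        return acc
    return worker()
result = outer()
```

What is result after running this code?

Step 1: acc = 56 globally, but outer() defines acc = 6 locally.
Step 2: worker() looks up acc. Not in local scope, so checks enclosing scope (outer) and finds acc = 6.
Step 3: result = 6

The answer is 6.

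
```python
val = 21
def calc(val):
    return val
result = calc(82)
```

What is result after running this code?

Step 1: Global val = 21.
Step 2: calc(82) takes parameter val = 82, which shadows the global.
Step 3: result = 82

The answer is 82.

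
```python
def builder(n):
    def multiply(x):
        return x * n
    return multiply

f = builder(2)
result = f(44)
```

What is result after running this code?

Step 1: builder(2) returns multiply closure with n = 2.
Step 2: f(44) computes 44 * 2 = 88.
Step 3: result = 88

The answer is 88.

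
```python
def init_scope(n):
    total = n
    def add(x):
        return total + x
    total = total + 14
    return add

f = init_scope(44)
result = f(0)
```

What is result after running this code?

Step 1: init_scope(44) sets total = 44, then total = 44 + 14 = 58.
Step 2: Closures capture by reference, so add sees total = 58.
Step 3: f(0) returns 58 + 0 = 58

The answer is 58.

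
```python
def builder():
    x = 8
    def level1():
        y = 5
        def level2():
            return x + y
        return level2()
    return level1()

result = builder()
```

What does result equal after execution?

Step 1: x = 8 in builder. y = 5 in level1.
Step 2: level2() reads x = 8 and y = 5 from enclosing scopes.
Step 3: result = 8 + 5 = 13

The answer is 13.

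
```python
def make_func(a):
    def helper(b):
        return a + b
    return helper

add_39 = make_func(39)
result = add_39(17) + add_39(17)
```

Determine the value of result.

Step 1: add_39 captures a = 39.
Step 2: add_39(17) = 39 + 17 = 56, called twice.
Step 3: result = 56 + 56 = 112

The answer is 112.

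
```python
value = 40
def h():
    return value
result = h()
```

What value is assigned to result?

Step 1: value = 40 is defined in the global scope.
Step 2: h() looks up value. No local value exists, so Python checks the global scope via LEGB rule and finds value = 40.
Step 3: result = 40

The answer is 40.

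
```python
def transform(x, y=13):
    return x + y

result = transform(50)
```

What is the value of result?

Step 1: transform(50) uses default y = 13.
Step 2: Returns 50 + 13 = 63.
Step 3: result = 63

The answer is 63.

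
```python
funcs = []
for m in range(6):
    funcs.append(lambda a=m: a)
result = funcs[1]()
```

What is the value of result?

Step 1: Default argument a=m captures m's value at each iteration.
Step 2: funcs[1] captured a = 1 when m was 1.
Step 3: result = 1

The answer is 1.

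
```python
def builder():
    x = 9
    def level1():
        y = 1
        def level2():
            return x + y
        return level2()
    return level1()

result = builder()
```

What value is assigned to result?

Step 1: x = 9 in builder. y = 1 in level1.
Step 2: level2() reads x = 9 and y = 1 from enclosing scopes.
Step 3: result = 9 + 1 = 10

The answer is 10.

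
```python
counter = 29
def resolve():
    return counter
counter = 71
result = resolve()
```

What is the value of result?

Step 1: counter is first set to 29, then reassigned to 71.
Step 2: resolve() is called after the reassignment, so it looks up the current global counter = 71.
Step 3: result = 71

The answer is 71.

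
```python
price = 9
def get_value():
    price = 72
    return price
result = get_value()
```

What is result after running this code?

Step 1: Global price = 9.
Step 2: get_value() creates local price = 72, shadowing the global.
Step 3: Returns local price = 72. result = 72

The answer is 72.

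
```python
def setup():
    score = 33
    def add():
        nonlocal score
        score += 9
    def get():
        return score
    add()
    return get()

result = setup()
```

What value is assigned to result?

Step 1: score = 33. add() modifies it via nonlocal, get() reads it.
Step 2: add() makes score = 33 + 9 = 42.
Step 3: get() returns 42. result = 42

The answer is 42.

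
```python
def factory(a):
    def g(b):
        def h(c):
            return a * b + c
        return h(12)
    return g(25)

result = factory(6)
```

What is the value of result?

Step 1: a = 6, b = 25, c = 12.
Step 2: h() computes a * b + c = 6 * 25 + 12 = 162.
Step 3: result = 162

The answer is 162.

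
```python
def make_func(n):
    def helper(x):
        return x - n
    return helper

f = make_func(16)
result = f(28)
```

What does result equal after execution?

Step 1: make_func(16) creates a closure capturing n = 16.
Step 2: f(28) computes 28 - 16 = 12.
Step 3: result = 12

The answer is 12.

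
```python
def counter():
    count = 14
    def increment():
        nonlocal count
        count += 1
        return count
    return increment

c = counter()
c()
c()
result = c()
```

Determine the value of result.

Step 1: counter() creates closure with count = 14.
Step 2: Each c() call increments count via nonlocal. After 3 calls: 14 + 3 = 17.
Step 3: result = 17

The answer is 17.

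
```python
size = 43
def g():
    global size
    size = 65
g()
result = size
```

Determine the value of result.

Step 1: size = 43 globally.
Step 2: g() declares global size and sets it to 65.
Step 3: After g(), global size = 65. result = 65

The answer is 65.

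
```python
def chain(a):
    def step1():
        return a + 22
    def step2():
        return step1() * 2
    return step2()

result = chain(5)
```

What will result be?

Step 1: chain(5) captures a = 5.
Step 2: step2() calls step1() which returns 5 + 22 = 27.
Step 3: step2() returns 27 * 2 = 54

The answer is 54.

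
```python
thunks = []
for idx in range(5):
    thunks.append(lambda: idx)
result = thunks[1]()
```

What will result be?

Step 1: The loop creates 5 lambdas, all referencing the same variable idx.
Step 2: After the loop, idx = 4 (final value).
Step 3: thunks[1]() looks up idx at call time and finds 4. This is the late binding gotcha. result = 4

The answer is 4.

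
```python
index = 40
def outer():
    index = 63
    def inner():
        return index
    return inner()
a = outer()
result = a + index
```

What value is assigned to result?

Step 1: outer() has local index = 63. inner() reads from enclosing.
Step 2: outer() returns 63. Global index = 40 unchanged.
Step 3: result = 63 + 40 = 103

The answer is 103.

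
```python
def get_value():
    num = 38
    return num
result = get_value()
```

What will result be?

Step 1: get_value() defines num = 38 in its local scope.
Step 2: return num finds the local variable num = 38.
Step 3: result = 38

The answer is 38.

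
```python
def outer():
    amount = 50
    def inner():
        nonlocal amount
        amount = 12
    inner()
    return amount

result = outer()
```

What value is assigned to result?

Step 1: outer() sets amount = 50.
Step 2: inner() uses nonlocal to reassign amount = 12.
Step 3: result = 12

The answer is 12.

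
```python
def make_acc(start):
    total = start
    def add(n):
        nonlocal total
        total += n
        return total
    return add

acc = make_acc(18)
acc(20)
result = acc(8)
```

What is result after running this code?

Step 1: make_acc(18) creates closure with total = 18.
Step 2: First acc(20): total = 18 + 20 = 38.
Step 3: Second acc(8): total = 38 + 8 = 46. result = 46

The answer is 46.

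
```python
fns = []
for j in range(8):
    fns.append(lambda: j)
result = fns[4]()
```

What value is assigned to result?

Step 1: The loop creates 8 lambdas, all referencing the same variable j.
Step 2: After the loop, j = 7 (final value).
Step 3: fns[4]() looks up j at call time and finds 7. This is the late binding gotcha. result = 7

The answer is 7.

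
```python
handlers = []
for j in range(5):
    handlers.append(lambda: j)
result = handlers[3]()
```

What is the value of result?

Step 1: The loop creates 5 lambdas, all referencing the same variable j.
Step 2: After the loop, j = 4 (final value).
Step 3: handlers[3]() looks up j at call time and finds 4. This is the late binding gotcha. result = 4

The answer is 4.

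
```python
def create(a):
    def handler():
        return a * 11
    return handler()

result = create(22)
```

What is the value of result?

Step 1: create(22) binds parameter a = 22.
Step 2: handler() accesses a = 22 from enclosing scope.
Step 3: result = 22 * 11 = 242

The answer is 242.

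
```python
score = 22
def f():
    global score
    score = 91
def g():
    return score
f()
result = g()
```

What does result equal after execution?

Step 1: score = 22.
Step 2: f() sets global score = 91.
Step 3: g() reads global score = 91. result = 91

The answer is 91.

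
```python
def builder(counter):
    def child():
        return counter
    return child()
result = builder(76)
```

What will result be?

Step 1: builder(76) binds parameter counter = 76.
Step 2: child() looks up counter in enclosing scope and finds the parameter counter = 76.
Step 3: result = 76

The answer is 76.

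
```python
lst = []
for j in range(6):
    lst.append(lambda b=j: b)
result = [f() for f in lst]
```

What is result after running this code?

Step 1: Default arg b=j captures j at each iteration.
Step 2: Each lambda has its own default: 0, 1, ..., 5.
Step 3: result = [0, 1, 2, 3, 4, 5]

The answer is [0, 1, 2, 3, 4, 5].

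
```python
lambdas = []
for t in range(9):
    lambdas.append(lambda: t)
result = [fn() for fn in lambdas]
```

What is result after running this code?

Step 1: All 9 lambdas share the same variable t.
Step 2: After the loop, t = 8.
Step 3: Each call returns 8. result = [8, 8, 8, 8, 8, 8, 8, 8, 8]

The answer is [8, 8, 8, 8, 8, 8, 8, 8, 8].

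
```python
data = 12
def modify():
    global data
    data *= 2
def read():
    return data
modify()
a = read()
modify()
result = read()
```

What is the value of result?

Step 1: data = 12.
Step 2: First modify(): data = 12 * 2 = 24.
Step 3: Second modify(): data = 24 * 2 = 48.
Step 4: read() returns 48

The answer is 48.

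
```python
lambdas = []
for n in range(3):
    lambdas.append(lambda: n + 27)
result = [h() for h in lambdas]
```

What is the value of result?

Step 1: All lambdas capture n by reference. After the loop, n = 2.
Step 2: Each call returns 2 + 27 = 29.
Step 3: result = [29, 29, 29]

The answer is [29, 29, 29].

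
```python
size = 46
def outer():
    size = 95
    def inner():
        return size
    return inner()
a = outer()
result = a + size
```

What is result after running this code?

Step 1: outer() has local size = 95. inner() reads from enclosing.
Step 2: outer() returns 95. Global size = 46 unchanged.
Step 3: result = 95 + 46 = 141

The answer is 141.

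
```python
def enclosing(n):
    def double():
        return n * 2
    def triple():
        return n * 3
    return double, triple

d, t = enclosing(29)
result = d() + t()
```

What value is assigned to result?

Step 1: Both closures capture the same n = 29.
Step 2: d() = 29 * 2 = 58, t() = 29 * 3 = 87.
Step 3: result = 58 + 87 = 145

The answer is 145.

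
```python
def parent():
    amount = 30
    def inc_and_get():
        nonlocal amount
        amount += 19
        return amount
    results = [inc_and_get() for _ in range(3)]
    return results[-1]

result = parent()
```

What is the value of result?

Step 1: amount = 30.
Step 2: Three calls to inc_and_get(), each adding 19.
Step 3: Last value = 30 + 19 * 3 = 87

The answer is 87.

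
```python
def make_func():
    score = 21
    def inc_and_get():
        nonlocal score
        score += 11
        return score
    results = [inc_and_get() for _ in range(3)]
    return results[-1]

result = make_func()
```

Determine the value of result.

Step 1: score = 21.
Step 2: Three calls to inc_and_get(), each adding 11.
Step 3: Last value = 21 + 11 * 3 = 54

The answer is 54.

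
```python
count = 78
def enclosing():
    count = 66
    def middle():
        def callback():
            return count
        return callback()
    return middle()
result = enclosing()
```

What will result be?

Step 1: enclosing() defines count = 66. middle() and callback() have no local count.
Step 2: callback() checks local (none), enclosing middle() (none), enclosing enclosing() and finds count = 66.
Step 3: result = 66

The answer is 66.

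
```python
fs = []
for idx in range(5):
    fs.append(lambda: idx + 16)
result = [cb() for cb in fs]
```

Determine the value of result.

Step 1: All lambdas capture idx by reference. After the loop, idx = 4.
Step 2: Each call returns 4 + 16 = 20.
Step 3: result = [20, 20, 20, 20, 20]

The answer is [20, 20, 20, 20, 20].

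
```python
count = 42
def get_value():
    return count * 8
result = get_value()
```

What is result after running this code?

Step 1: count = 42 is defined globally.
Step 2: get_value() looks up count from global scope = 42, then computes 42 * 8 = 336.
Step 3: result = 336

The answer is 336.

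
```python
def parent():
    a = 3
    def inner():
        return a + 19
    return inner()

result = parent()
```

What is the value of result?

Step 1: parent() defines a = 3.
Step 2: inner() reads a = 3 from enclosing scope, returns 3 + 19 = 22.
Step 3: result = 22

The answer is 22.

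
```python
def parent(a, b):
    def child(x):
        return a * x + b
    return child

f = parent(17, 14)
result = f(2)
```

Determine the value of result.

Step 1: parent(17, 14) captures a = 17, b = 14.
Step 2: f(2) computes 17 * 2 + 14 = 48.
Step 3: result = 48

The answer is 48.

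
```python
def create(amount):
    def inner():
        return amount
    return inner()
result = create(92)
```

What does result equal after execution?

Step 1: create(92) binds parameter amount = 92.
Step 2: inner() looks up amount in enclosing scope and finds the parameter amount = 92.
Step 3: result = 92

The answer is 92.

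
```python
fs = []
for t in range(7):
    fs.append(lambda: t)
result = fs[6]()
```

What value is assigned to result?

Step 1: The loop creates 7 lambdas, all referencing the same variable t.
Step 2: After the loop, t = 6 (final value).
Step 3: fs[6]() looks up t at call time and finds 6. This is the late binding gotcha. result = 6

The answer is 6.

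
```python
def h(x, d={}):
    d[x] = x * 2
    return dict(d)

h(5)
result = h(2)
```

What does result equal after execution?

Step 1: Mutable default dict is shared across calls.
Step 2: First call adds 5: 10. Second call adds 2: 4.
Step 3: result = {5: 10, 2: 4}

The answer is {5: 10, 2: 4}.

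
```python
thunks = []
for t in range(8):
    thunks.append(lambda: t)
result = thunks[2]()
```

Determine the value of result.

Step 1: The loop creates 8 lambdas, all referencing the same variable t.
Step 2: After the loop, t = 7 (final value).
Step 3: thunks[2]() looks up t at call time and finds 7. This is the late binding gotcha. result = 7

The answer is 7.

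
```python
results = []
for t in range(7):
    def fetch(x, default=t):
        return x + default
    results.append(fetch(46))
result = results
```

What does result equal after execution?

Step 1: Default argument default=t is evaluated at function definition time.
Step 2: Each iteration creates fetch with default = current t value.
Step 3: fetch(46) returns 46 + default. results = [46, 47, 48, 49, 50, 51, 52]

The answer is [46, 47, 48, 49, 50, 51, 52].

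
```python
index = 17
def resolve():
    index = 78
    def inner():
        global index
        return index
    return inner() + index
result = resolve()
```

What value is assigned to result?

Step 1: Global index = 17. resolve() shadows with local index = 78.
Step 2: inner() uses global keyword, so inner() returns global index = 17.
Step 3: resolve() returns 17 + 78 = 95

The answer is 95.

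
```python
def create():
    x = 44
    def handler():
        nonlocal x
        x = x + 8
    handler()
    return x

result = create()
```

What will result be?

Step 1: create() sets x = 44.
Step 2: handler() uses nonlocal to modify x in create's scope: x = 44 + 8 = 52.
Step 3: create() returns the modified x = 52

The answer is 52.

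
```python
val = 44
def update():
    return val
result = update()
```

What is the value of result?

Step 1: val = 44 is defined in the global scope.
Step 2: update() looks up val. No local val exists, so Python checks the global scope via LEGB rule and finds val = 44.
Step 3: result = 44

The answer is 44.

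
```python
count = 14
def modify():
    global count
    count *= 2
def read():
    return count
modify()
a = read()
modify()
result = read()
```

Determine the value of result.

Step 1: count = 14.
Step 2: First modify(): count = 14 * 2 = 28.
Step 3: Second modify(): count = 28 * 2 = 56.
Step 4: read() returns 56

The answer is 56.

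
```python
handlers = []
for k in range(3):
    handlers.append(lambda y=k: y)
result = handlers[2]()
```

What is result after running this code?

Step 1: Default argument y=k captures k's value at each iteration.
Step 2: handlers[2] captured y = 2 when k was 2.
Step 3: result = 2

The answer is 2.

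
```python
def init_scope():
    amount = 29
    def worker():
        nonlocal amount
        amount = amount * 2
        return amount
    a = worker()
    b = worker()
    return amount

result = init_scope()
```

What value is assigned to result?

Step 1: amount starts at 29.
Step 2: First worker(): amount = 29 * 2 = 58.
Step 3: Second worker(): amount = 58 * 2 = 116.
Step 4: result = 116

The answer is 116.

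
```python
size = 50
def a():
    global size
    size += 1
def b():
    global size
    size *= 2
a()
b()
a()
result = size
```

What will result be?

Step 1: size = 50.
Step 2: a(): size = 50 + 1 = 51.
Step 3: b(): size = 51 * 2 = 102.
Step 4: a(): size = 102 + 1 = 103

The answer is 103.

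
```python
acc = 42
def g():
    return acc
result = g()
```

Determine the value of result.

Step 1: acc = 42 is defined in the global scope.
Step 2: g() looks up acc. No local acc exists, so Python checks the global scope via LEGB rule and finds acc = 42.
Step 3: result = 42

The answer is 42.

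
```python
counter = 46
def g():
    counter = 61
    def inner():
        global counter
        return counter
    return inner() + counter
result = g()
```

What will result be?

Step 1: Global counter = 46. g() shadows with local counter = 61.
Step 2: inner() uses global keyword, so inner() returns global counter = 46.
Step 3: g() returns 46 + 61 = 107

The answer is 107.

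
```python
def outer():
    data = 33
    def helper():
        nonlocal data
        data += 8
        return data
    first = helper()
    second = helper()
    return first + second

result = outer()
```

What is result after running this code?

Step 1: data starts at 33.
Step 2: First call: data = 33 + 8 = 41, returns 41.
Step 3: Second call: data = 41 + 8 = 49, returns 49.
Step 4: result = 41 + 49 = 90

The answer is 90.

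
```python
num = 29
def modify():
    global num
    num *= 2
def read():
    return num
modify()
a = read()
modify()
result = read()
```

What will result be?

Step 1: num = 29.
Step 2: First modify(): num = 29 * 2 = 58.
Step 3: Second modify(): num = 58 * 2 = 116.
Step 4: read() returns 116

The answer is 116.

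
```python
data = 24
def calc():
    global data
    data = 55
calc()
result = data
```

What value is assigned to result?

Step 1: data = 24 globally.
Step 2: calc() declares global data and sets it to 55.
Step 3: After calc(), global data = 55. result = 55

The answer is 55.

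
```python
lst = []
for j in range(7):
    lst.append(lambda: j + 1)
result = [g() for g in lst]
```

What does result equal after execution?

Step 1: All lambdas capture j by reference. After the loop, j = 6.
Step 2: Each call returns 6 + 1 = 7.
Step 3: result = [7, 7, 7, 7, 7, 7, 7]

The answer is [7, 7, 7, 7, 7, 7, 7].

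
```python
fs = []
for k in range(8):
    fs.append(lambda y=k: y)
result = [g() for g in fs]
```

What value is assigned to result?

Step 1: Default arg y=k captures k at each iteration.
Step 2: Each lambda has its own default: 0, 1, ..., 7.
Step 3: result = [0, 1, 2, 3, 4, 5, 6, 7]

The answer is [0, 1, 2, 3, 4, 5, 6, 7].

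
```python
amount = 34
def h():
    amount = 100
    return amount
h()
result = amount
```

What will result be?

Step 1: amount = 34 globally.
Step 2: h() creates a LOCAL amount = 100 (no global keyword!).
Step 3: The global amount is unchanged. result = 34

The answer is 34.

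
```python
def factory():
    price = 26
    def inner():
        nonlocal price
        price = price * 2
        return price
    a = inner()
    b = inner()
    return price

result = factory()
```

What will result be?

Step 1: price starts at 26.
Step 2: First inner(): price = 26 * 2 = 52.
Step 3: Second inner(): price = 52 * 2 = 104.
Step 4: result = 104

The answer is 104.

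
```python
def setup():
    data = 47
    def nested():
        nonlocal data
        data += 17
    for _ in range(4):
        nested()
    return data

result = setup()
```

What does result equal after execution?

Step 1: data = 47.
Step 2: nested() is called 4 times in a loop, each adding 17 via nonlocal.
Step 3: data = 47 + 17 * 4 = 115

The answer is 115.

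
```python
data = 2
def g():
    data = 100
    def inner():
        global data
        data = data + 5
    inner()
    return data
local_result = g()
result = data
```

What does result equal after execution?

Step 1: Global data = 2. g() creates local data = 100.
Step 2: inner() declares global data and adds 5: global data = 2 + 5 = 7.
Step 3: g() returns its local data = 100 (unaffected by inner).
Step 4: result = global data = 7

The answer is 7.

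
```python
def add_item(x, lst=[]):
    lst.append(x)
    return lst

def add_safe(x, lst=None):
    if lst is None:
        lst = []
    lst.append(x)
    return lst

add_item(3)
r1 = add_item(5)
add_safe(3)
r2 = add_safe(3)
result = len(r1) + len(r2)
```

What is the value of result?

Step 1: add_item shares mutable default: after 2 calls, lst = [3, 5], len = 2.
Step 2: add_safe creates fresh list each time: r2 = [3], len = 1.
Step 3: result = 2 + 1 = 3

The answer is 3.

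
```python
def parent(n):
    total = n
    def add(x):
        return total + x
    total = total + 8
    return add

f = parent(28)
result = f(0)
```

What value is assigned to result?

Step 1: parent(28) sets total = 28, then total = 28 + 8 = 36.
Step 2: Closures capture by reference, so add sees total = 36.
Step 3: f(0) returns 36 + 0 = 36

The answer is 36.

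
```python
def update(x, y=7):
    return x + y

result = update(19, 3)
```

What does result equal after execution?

Step 1: update(19, 3) overrides default y with 3.
Step 2: Returns 19 + 3 = 22.
Step 3: result = 22

The answer is 22.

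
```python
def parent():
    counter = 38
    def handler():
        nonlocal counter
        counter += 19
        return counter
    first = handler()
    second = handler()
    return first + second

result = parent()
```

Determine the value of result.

Step 1: counter starts at 38.
Step 2: First call: counter = 38 + 19 = 57, returns 57.
Step 3: Second call: counter = 57 + 19 = 76, returns 76.
Step 4: result = 57 + 76 = 133

The answer is 133.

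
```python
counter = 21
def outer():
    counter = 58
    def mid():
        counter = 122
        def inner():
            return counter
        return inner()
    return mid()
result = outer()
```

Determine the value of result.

Step 1: Three levels of shadowing: global 21, outer 58, mid 122.
Step 2: inner() finds counter = 122 in enclosing mid() scope.
Step 3: result = 122

The answer is 122.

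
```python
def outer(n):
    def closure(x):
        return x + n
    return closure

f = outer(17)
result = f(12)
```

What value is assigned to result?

Step 1: outer(17) creates a closure that captures n = 17.
Step 2: f(12) calls the closure with x = 12, returning 12 + 17 = 29.
Step 3: result = 29

The answer is 29.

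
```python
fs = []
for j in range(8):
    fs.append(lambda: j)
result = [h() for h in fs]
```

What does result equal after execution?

Step 1: All 8 lambdas share the same variable j.
Step 2: After the loop, j = 7.
Step 3: Each call returns 7. result = [7, 7, 7, 7, 7, 7, 7, 7]

The answer is [7, 7, 7, 7, 7, 7, 7, 7].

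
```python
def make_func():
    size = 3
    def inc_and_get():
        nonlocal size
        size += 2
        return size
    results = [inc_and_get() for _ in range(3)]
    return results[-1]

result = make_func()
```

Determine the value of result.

Step 1: size = 3.
Step 2: Three calls to inc_and_get(), each adding 2.
Step 3: Last value = 3 + 2 * 3 = 9

The answer is 9.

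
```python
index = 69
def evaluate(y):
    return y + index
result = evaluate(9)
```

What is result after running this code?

Step 1: index = 69 is defined globally.
Step 2: evaluate(9) uses parameter y = 9 and looks up index from global scope = 69.
Step 3: result = 9 + 69 = 78

The answer is 78.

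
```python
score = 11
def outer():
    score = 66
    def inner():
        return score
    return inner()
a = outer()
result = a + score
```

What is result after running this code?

Step 1: outer() has local score = 66. inner() reads from enclosing.
Step 2: outer() returns 66. Global score = 11 unchanged.
Step 3: result = 66 + 11 = 77

The answer is 77.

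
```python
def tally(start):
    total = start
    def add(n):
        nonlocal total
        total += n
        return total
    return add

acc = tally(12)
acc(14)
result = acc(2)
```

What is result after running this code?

Step 1: tally(12) creates closure with total = 12.
Step 2: First acc(14): total = 12 + 14 = 26.
Step 3: Second acc(2): total = 26 + 2 = 28. result = 28

The answer is 28.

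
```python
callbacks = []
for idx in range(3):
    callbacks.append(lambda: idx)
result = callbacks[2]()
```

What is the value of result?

Step 1: The loop creates 3 lambdas, all referencing the same variable idx.
Step 2: After the loop, idx = 2 (final value).
Step 3: callbacks[2]() looks up idx at call time and finds 2. This is the late binding gotcha. result = 2

The answer is 2.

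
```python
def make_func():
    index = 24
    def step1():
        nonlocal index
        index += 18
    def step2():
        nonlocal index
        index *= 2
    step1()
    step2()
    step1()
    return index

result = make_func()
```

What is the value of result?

Step 1: index = 24.
Step 2: step1(): index = 24 + 18 = 42.
Step 3: step2(): index = 42 * 2 = 84.
Step 4: step1(): index = 84 + 18 = 102. result = 102

The answer is 102.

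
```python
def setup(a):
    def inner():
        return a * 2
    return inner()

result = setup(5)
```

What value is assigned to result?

Step 1: setup(5) binds parameter a = 5.
Step 2: inner() accesses a = 5 from enclosing scope.
Step 3: result = 5 * 2 = 10

The answer is 10.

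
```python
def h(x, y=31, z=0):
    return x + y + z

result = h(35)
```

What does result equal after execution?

Step 1: h(35) uses defaults y = 31, z = 0.
Step 2: Returns 35 + 31 + 0 = 66.
Step 3: result = 66

The answer is 66.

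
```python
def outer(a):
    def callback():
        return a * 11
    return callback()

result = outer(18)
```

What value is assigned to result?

Step 1: outer(18) binds parameter a = 18.
Step 2: callback() accesses a = 18 from enclosing scope.
Step 3: result = 18 * 11 = 198

The answer is 198.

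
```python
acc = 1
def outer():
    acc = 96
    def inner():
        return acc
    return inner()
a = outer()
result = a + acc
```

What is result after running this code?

Step 1: outer() has local acc = 96. inner() reads from enclosing.
Step 2: outer() returns 96. Global acc = 1 unchanged.
Step 3: result = 96 + 1 = 97

The answer is 97.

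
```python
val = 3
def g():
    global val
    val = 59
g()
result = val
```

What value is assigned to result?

Step 1: val = 3 globally.
Step 2: g() declares global val and sets it to 59.
Step 3: After g(), global val = 59. result = 59

The answer is 59.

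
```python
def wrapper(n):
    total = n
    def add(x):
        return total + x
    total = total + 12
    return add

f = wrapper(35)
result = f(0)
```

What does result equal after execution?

Step 1: wrapper(35) sets total = 35, then total = 35 + 12 = 47.
Step 2: Closures capture by reference, so add sees total = 47.
Step 3: f(0) returns 47 + 0 = 47

The answer is 47.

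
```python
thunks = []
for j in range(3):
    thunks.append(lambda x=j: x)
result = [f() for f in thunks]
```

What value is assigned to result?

Step 1: Default arg x=j captures j at each iteration.
Step 2: Each lambda has its own default: 0, 1, ..., 2.
Step 3: result = [0, 1, 2]

The answer is [0, 1, 2].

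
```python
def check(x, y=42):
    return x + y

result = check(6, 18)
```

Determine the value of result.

Step 1: check(6, 18) overrides default y with 18.
Step 2: Returns 6 + 18 = 24.
Step 3: result = 24

The answer is 24.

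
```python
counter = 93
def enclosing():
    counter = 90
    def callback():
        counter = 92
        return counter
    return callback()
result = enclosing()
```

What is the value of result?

Step 1: Three scopes define counter: global (93), enclosing (90), callback (92).
Step 2: callback() has its own local counter = 92, which shadows both enclosing and global.
Step 3: result = 92 (local wins in LEGB)

The answer is 92.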